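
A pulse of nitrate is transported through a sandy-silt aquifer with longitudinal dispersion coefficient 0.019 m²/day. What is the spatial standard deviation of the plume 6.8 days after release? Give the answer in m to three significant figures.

0.508 m

Dispersive spreading gives a Gaussian with σ² = 2Dt; advection only shifts the center.
σ = √(2 × 0.019 × 6.8) = 0.508 m.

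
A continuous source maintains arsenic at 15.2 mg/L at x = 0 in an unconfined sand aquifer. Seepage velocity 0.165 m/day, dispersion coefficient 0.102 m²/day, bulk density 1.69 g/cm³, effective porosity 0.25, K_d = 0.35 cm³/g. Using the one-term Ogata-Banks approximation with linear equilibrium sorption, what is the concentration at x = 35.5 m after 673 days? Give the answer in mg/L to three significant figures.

Retardation factor R = 1 + ρ_b·K_d/n = 1 + 1.69 × 0.35/0.25 = 3.366.
Sorption retards both mechanisms: v_R = v/R = 0.04902 m/day, D_R = D/R = 0.03030 m²/day.
v_R·t = 0.04902 × 673 = 32.99046 m; 2√(D_R t) = 9.031 m; argument = (35.5 − 32.99046)/9.031 = 0.2779.
C = C₀ × ½·erfc(0.2779) = 15.2 × 0.3472 = 5.28 mg/L.

5.28 mg/L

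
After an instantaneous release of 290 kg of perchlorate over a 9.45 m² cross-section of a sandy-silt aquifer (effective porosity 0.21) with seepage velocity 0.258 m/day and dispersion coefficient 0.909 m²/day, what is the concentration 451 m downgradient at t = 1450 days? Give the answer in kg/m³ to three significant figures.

For an instantaneous plane source, C(x,t) = M/(n_e·A·√(4πDt)) · exp(−(x−vt)²/(4Dt)), with n_e·A the pore (flow) area.
Plume center vt = 0.258 × 1450 = 374.1 m, so the well at 451 m is 76.9 m downgradient of the peak.
√(4πDt) = 128.7 m, giving peak height M/(n_e·A·√(4πDt)) = 290/(0.21 × 9.45 × 128.7) = 1.135 kg/m³.
(x−vt)²/(4Dt) = (76.9)²/(4 × 0.909 × 1450) = 1.122; exp(−1.122) = 0.3256.
C = 1.135 × 0.3256 = 0.370 kg/m³.

0.370 kg/m³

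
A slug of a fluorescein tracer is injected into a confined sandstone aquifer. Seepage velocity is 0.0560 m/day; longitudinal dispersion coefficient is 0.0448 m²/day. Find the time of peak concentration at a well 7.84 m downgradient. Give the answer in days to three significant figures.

For the 1D instantaneous-source solution, setting ∂C/∂t = 0 at fixed x gives v²t² + 2Dt − x² = 0, so t = (√(D² + v²x²) − D)/v².
√(D² + v²x²) = √(0.0448² + 0.0560² × 7.84²) = 0.4413; v² = 0.003136.
t = (0.4413 − 0.0448)/0.003136 = 126 days (vs. the pure-advection estimate x/v = 140 d).

126 days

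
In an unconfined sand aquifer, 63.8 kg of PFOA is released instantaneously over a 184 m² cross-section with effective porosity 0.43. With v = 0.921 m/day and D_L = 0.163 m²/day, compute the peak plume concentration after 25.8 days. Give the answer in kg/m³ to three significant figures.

0.111 kg/m³

The peak of an instantaneous 1D plume sits at x = vt; there the Gaussian factor is 1 and C_max = M/(n_e·A·√(4πDt)), where n_e·A is the pore area the mass is dissolved in.
√(4πDt) = √(4π × 0.163 × 25.8) = 7.270 m, so C_max = 63.8/(0.43 × 184 × 7.270) = 0.111 kg/m³.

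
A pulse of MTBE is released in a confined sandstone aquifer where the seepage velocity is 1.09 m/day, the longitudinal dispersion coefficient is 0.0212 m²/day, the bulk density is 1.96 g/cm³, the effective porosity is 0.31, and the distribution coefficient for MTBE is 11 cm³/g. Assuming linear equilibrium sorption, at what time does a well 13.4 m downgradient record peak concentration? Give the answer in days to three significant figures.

866 days

Retardation factor R = 1 + ρ_b·K_d/n = 1 + 1.96 × 11/0.31 = 70.55.
Sorption retards both mechanisms: v_R = v/R = 0.01545 m/day, D_R = D/R = 0.0003005 m²/day.
Peak time from v_R²t² + 2D_R t − x² = 0: t = (√(D_R² + v_R²x²) − D_R)/v_R².
√(D_R² + v_R²x²) = √(0.0003005² + 0.01545² × 13.4²) = 0.2070; v_R² = 0.0002387.
t = (0.2070 − 0.0003005)/0.0002387 = 866 days.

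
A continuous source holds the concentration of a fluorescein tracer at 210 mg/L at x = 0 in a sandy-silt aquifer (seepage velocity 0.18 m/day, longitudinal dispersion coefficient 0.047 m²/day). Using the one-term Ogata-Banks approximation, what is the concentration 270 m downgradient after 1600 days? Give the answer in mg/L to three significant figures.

For a continuous step input, C/C₀ ≈ ½·erfc((x−vt)/(2√(Dt))).
vt = 0.18 × 1600 = 288 m and 2√(Dt) = 2√(0.047 × 1600) = 17.34 m.
Argument (x−vt)/(2√(Dt)) = (270 − 288)/17.34 = -1.038; ½·erfc(-1.038) = 0.9289.
C = 210 × 0.9289 = 195 mg/L.

195 mg/L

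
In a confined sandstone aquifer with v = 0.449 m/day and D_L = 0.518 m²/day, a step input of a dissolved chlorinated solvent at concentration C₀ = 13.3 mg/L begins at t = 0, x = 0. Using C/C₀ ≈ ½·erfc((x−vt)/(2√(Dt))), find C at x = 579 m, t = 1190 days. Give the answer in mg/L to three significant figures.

1.35 mg/L

For a continuous step input, C/C₀ ≈ ½·erfc((x−vt)/(2√(Dt))).
vt = 0.449 × 1190 = 534.31 m and 2√(Dt) = 2√(0.518 × 1190) = 49.66 m.
Argument (x−vt)/(2√(Dt)) = (579 − 534.31)/49.66 = 0.8999; ½·erfc(0.8999) = 0.1016.
C = 13.3 × 0.1016 = 1.35 mg/L.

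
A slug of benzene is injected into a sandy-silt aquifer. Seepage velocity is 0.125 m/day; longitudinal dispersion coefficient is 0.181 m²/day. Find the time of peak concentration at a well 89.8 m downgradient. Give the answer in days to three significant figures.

For the 1D instantaneous-source solution, setting ∂C/∂t = 0 at fixed x gives v²t² + 2Dt − x² = 0, so t = (√(D² + v²x²) − D)/v².
√(D² + v²x²) = √(0.181² + 0.125² × 89.8²) = 11.23; v² = 0.015625.
t = (11.23 − 0.181)/0.015625 = 707 days (vs. the pure-advection estimate x/v = 718 d).

707 days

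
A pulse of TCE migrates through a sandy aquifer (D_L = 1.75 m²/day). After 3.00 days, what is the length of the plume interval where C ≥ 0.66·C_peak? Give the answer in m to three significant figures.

5.91 m

The plume is Gaussian with σ = √(2Dt) = √(2 × 1.75 × 3.00) = 3.240 m.
C/C_peak = exp(−Δx²/(2σ²)) = 0.66 ⇒ Δx = σ·√(−2 ln 0.66) = 3.240 × 0.9116 = 2.954 m.
Width = 2Δx = 5.91 m.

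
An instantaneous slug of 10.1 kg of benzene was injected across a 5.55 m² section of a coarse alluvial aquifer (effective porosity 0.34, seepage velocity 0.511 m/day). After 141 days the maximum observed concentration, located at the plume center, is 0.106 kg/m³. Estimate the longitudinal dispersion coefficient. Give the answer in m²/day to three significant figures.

At the plume center C_max = M/(n_e·A·√(4πDt)), so D = M²/(4πt·(n_e·A·C_max)²).
n_e·A·C_max = 0.34 × 5.55 × 0.106 = 0.2000 kg/m.
D = 10.1²/(4π × 141 × 0.2000²) = 1.44 m²/day.

1.44 m²/day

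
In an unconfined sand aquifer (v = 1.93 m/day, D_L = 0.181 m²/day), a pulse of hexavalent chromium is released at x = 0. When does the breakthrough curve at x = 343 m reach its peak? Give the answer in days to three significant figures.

178 days

For the 1D instantaneous-source solution, setting ∂C/∂t = 0 at fixed x gives v²t² + 2Dt − x² = 0, so t = (√(D² + v²x²) − D)/v².
√(D² + v²x²) = √(0.181² + 1.93² × 343²) = 662.0; v² = 3.7249.
t = (662.0 − 0.181)/3.7249 = 178 days (vs. the pure-advection estimate x/v = 178 d).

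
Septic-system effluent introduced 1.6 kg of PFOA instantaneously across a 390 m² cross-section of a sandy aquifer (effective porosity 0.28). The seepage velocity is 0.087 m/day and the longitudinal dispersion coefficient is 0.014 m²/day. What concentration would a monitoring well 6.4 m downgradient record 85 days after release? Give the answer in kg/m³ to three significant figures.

0.00308 kg/m³

For an instantaneous plane source, C(x,t) = M/(n_e·A·√(4πDt)) · exp(−(x−vt)²/(4Dt)), with n_e·A the pore (flow) area.
Plume center vt = 0.087 × 85 = 7.395 m, so the well at 6.4 m is 0.995 m upgradient of the peak.
√(4πDt) = 3.867 m, giving peak height M/(n_e·A·√(4πDt)) = 1.6/(0.28 × 390 × 3.867) = 0.003789 kg/m³.
(x−vt)²/(4Dt) = (-0.995)²/(4 × 0.014 × 85) = 0.2080; exp(−0.2080) = 0.8122.
C = 0.003789 × 0.8122 = 0.00308 kg/m³.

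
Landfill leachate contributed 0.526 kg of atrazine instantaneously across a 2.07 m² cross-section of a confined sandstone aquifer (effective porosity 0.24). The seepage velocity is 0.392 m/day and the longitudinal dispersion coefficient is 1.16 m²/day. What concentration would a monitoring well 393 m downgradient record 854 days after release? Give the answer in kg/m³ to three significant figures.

For an instantaneous plane source, C(x,t) = M/(n_e·A·√(4πDt)) · exp(−(x−vt)²/(4Dt)), with n_e·A the pore (flow) area.
Plume center vt = 0.392 × 854 = 334.768 m, so the well at 393 m is 58.232 m downgradient of the peak.
√(4πDt) = 111.6 m, giving peak height M/(n_e·A·√(4πDt)) = 0.526/(0.24 × 2.07 × 111.6) = 0.009487 kg/m³.
(x−vt)²/(4Dt) = (58.232)²/(4 × 1.16 × 854) = 0.8558; exp(−0.8558) = 0.4249.
C = 0.009487 × 0.4249 = 0.00403 kg/m³.

0.00403 kg/m³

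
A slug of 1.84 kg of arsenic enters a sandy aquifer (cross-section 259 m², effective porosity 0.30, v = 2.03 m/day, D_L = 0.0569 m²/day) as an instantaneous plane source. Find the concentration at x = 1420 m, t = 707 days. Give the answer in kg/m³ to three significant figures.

For an instantaneous plane source, C(x,t) = M/(n_e·A·√(4πDt)) · exp(−(x−vt)²/(4Dt)), with n_e·A the pore (flow) area.
Plume center vt = 2.03 × 707 = 1435.21 m, so the well at 1420 m is 15.21 m upgradient of the peak.
√(4πDt) = 22.48 m, giving peak height M/(n_e·A·√(4πDt)) = 1.84/(0.30 × 259 × 22.48) = 0.001053 kg/m³.
(x−vt)²/(4Dt) = (-15.21)²/(4 × 0.0569 × 707) = 1.438; exp(−1.438) = 0.2374.
C = 0.001053 × 0.2374 = 0.000250 kg/m³.

0.000250 kg/m³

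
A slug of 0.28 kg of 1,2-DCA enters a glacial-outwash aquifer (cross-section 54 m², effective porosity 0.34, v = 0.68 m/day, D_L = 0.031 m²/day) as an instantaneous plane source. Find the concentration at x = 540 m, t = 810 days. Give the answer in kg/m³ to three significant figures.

0.000269 kg/m³

For an instantaneous plane source, C(x,t) = M/(n_e·A·√(4πDt)) · exp(−(x−vt)²/(4Dt)), with n_e·A the pore (flow) area.
Plume center vt = 0.68 × 810 = 550.8 m, so the well at 540 m is 10.8 m upgradient of the peak.
√(4πDt) = 17.76 m, giving peak height M/(n_e·A·√(4πDt)) = 0.28/(0.34 × 54 × 17.76) = 0.0008587 kg/m³.
(x−vt)²/(4Dt) = (-10.8)²/(4 × 0.031 × 810) = 1.161; exp(−1.161) = 0.3132.
C = 0.0008587 × 0.3132 = 0.000269 kg/m³.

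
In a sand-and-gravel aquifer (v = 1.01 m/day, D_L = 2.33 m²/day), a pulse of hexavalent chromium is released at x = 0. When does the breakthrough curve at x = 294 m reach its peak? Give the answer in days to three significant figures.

For the 1D instantaneous-source solution, setting ∂C/∂t = 0 at fixed x gives v²t² + 2Dt − x² = 0, so t = (√(D² + v²x²) − D)/v².
√(D² + v²x²) = √(2.33² + 1.01² × 294²) = 296.9; v² = 1.0201.
t = (296.9 − 2.33)/1.0201 = 289 days (vs. the pure-advection estimate x/v = 291 d).

289 days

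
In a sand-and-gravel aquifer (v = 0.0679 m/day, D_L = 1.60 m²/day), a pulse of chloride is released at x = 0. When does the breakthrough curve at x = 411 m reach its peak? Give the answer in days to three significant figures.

For the 1D instantaneous-source solution, setting ∂C/∂t = 0 at fixed x gives v²t² + 2Dt − x² = 0, so t = (√(D² + v²x²) − D)/v².
√(D² + v²x²) = √(1.60² + 0.0679² × 411²) = 27.95; v² = 0.00461041.
t = (27.95 − 1.60)/0.00461041 = 5720 days (vs. the pure-advection estimate x/v = 6050 d).

5720 days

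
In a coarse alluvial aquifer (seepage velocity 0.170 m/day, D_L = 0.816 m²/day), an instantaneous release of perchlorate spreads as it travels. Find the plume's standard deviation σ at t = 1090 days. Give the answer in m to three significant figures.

42.2 m

Dispersive spreading gives a Gaussian with σ² = 2Dt; advection only shifts the center.
σ = √(2 × 0.816 × 1090) = 42.2 m.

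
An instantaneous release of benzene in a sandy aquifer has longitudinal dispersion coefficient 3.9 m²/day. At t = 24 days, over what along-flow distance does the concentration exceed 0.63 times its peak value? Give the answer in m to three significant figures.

26.3 m

The plume is Gaussian with σ = √(2Dt) = √(2 × 3.9 × 24) = 13.68 m.
C/C_peak = exp(−Δx²/(2σ²)) = 0.63 ⇒ Δx = σ·√(−2 ln 0.63) = 13.68 × 0.9613 = 13.15 m.
Width = 2Δx = 26.3 m.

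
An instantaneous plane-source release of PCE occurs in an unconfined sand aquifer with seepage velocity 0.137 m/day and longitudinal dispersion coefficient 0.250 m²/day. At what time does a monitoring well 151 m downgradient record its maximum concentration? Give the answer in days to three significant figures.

For the 1D instantaneous-source solution, setting ∂C/∂t = 0 at fixed x gives v²t² + 2Dt − x² = 0, so t = (√(D² + v²x²) − D)/v².
√(D² + v²x²) = √(0.250² + 0.137² × 151²) = 20.69; v² = 0.018769.
t = (20.69 − 0.250)/0.018769 = 1090 days (vs. the pure-advection estimate x/v = 1100 d).

1090 days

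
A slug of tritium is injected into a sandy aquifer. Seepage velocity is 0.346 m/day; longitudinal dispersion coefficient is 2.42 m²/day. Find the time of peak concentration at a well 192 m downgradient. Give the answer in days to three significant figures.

535 days

For the 1D instantaneous-source solution, setting ∂C/∂t = 0 at fixed x gives v²t² + 2Dt − x² = 0, so t = (√(D² + v²x²) − D)/v².
√(D² + v²x²) = √(2.42² + 0.346² × 192²) = 66.48; v² = 0.119716.
t = (66.48 − 2.42)/0.119716 = 535 days (vs. the pure-advection estimate x/v = 555 d).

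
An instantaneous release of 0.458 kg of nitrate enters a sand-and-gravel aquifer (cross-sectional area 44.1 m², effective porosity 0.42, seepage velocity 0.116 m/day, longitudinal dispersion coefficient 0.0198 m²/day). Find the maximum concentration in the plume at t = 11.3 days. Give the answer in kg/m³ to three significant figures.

The peak of an instantaneous 1D plume sits at x = vt; there the Gaussian factor is 1 and C_max = M/(n_e·A·√(4πDt)), where n_e·A is the pore area the mass is dissolved in.
√(4πDt) = √(4π × 0.0198 × 11.3) = 1.677 m, so C_max = 0.458/(0.42 × 44.1 × 1.677) = 0.0147 kg/m³.

0.0147 kg/m³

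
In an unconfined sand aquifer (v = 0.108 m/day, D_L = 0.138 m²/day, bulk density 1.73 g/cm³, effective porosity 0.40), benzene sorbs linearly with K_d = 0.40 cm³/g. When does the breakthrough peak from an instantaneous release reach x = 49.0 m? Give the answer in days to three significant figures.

Retardation factor R = 1 + ρ_b·K_d/n = 1 + 1.73 × 0.40/0.40 = 2.730.
Sorption retards both mechanisms: v_R = v/R = 0.03956 m/day, D_R = D/R = 0.05055 m²/day.
Peak time from v_R²t² + 2D_R t − x² = 0: t = (√(D_R² + v_R²x²) − D_R)/v_R².
√(D_R² + v_R²x²) = √(0.05055² + 0.03956² × 49.0²) = 1.939; v_R² = 0.001565.
t = (1.939 − 0.05055)/0.001565 = 1210 days.

1210 days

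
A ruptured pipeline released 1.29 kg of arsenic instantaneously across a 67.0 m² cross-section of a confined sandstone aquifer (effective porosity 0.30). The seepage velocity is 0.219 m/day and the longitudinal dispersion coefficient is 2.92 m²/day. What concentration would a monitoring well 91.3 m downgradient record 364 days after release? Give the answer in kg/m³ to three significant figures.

For an instantaneous plane source, C(x,t) = M/(n_e·A·√(4πDt)) · exp(−(x−vt)²/(4Dt)), with n_e·A the pore (flow) area.
Plume center vt = 0.219 × 364 = 79.716 m, so the well at 91.3 m is 11.584 m downgradient of the peak.
√(4πDt) = 115.6 m, giving peak height M/(n_e·A·√(4πDt)) = 1.29/(0.30 × 67.0 × 115.6) = 0.0005552 kg/m³.
(x−vt)²/(4Dt) = (11.584)²/(4 × 2.92 × 364) = 0.03156; exp(−0.03156) = 0.9689.
C = 0.0005552 × 0.9689 = 0.000538 kg/m³.

0.000538 kg/m³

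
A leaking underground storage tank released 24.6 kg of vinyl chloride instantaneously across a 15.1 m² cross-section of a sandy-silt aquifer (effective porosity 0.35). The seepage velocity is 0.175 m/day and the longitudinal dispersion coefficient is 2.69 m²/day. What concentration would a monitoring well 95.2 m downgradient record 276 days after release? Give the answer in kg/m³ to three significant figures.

0.0230 kg/m³

For an instantaneous plane source, C(x,t) = M/(n_e·A·√(4πDt)) · exp(−(x−vt)²/(4Dt)), with n_e·A the pore (flow) area.
Plume center vt = 0.175 × 276 = 48.3 m, so the well at 95.2 m is 46.9 m downgradient of the peak.
√(4πDt) = 96.59 m, giving peak height M/(n_e·A·√(4πDt)) = 24.6/(0.35 × 15.1 × 96.59) = 0.04819 kg/m³.
(x−vt)²/(4Dt) = (46.9)²/(4 × 2.69 × 276) = 0.7407; exp(−0.7407) = 0.4768.
C = 0.04819 × 0.4768 = 0.0230 kg/m³.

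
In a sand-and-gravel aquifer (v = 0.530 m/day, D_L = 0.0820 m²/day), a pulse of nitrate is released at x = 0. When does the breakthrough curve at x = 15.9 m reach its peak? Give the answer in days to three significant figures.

29.7 days

For the 1D instantaneous-source solution, setting ∂C/∂t = 0 at fixed x gives v²t² + 2Dt − x² = 0, so t = (√(D² + v²x²) − D)/v².
√(D² + v²x²) = √(0.0820² + 0.530² × 15.9²) = 8.427; v² = 0.2809.
t = (8.427 − 0.0820)/0.2809 = 29.7 days (vs. the pure-advection estimate x/v = 30.0 d).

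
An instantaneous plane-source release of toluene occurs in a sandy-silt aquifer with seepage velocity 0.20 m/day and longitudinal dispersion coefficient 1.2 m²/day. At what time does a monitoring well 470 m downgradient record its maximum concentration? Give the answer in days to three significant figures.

2320 days

For the 1D instantaneous-source solution, setting ∂C/∂t = 0 at fixed x gives v²t² + 2Dt − x² = 0, so t = (√(D² + v²x²) − D)/v².
√(D² + v²x²) = √(1.2² + 0.20² × 470²) = 94.01; v² = 0.04.
t = (94.01 − 1.2)/0.04 = 2320 days (vs. the pure-advection estimate x/v = 2350 d).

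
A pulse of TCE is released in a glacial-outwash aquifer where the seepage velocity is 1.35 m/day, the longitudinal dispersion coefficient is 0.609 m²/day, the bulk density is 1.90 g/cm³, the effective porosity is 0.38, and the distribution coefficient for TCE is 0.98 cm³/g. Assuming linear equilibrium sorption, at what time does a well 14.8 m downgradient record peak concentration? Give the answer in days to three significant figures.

62.7 days

Retardation factor R = 1 + ρ_b·K_d/n = 1 + 1.90 × 0.98/0.38 = 5.900.
Sorption retards both mechanisms: v_R = v/R = 0.2288 m/day, D_R = D/R = 0.1032 m²/day.
Peak time from v_R²t² + 2D_R t − x² = 0: t = (√(D_R² + v_R²x²) − D_R)/v_R².
√(D_R² + v_R²x²) = √(0.1032² + 0.2288² × 14.8²) = 3.388; v_R² = 0.05235.
t = (3.388 − 0.1032)/0.05235 = 62.7 days.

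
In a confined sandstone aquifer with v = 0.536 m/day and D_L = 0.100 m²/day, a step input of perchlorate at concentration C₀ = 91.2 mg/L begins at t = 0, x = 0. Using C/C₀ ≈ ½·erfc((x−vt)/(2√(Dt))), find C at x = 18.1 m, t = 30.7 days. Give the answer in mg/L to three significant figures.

For a continuous step input, C/C₀ ≈ ½·erfc((x−vt)/(2√(Dt))).
vt = 0.536 × 30.7 = 16.4552 m and 2√(Dt) = 2√(0.100 × 30.7) = 3.504 m.
Argument (x−vt)/(2√(Dt)) = (18.1 − 16.4552)/3.504 = 0.4694; ½·erfc(0.4694) = 0.2534.
C = 91.2 × 0.2534 = 23.1 mg/L.

23.1 mg/L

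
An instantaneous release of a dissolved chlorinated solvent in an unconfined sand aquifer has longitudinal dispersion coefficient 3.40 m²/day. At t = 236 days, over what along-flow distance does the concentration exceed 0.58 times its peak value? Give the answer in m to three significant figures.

83.6 m

The plume is Gaussian with σ = √(2Dt) = √(2 × 3.40 × 236) = 40.06 m.
C/C_peak = exp(−Δx²/(2σ²)) = 0.58 ⇒ Δx = σ·√(−2 ln 0.58) = 40.06 × 1.044 = 41.82 m.
Width = 2Δx = 83.6 m.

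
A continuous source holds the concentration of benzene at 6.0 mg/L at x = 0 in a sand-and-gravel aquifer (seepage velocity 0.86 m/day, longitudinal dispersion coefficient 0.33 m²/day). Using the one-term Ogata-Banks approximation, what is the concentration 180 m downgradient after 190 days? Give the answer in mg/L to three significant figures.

For a continuous step input, C/C₀ ≈ ½·erfc((x−vt)/(2√(Dt))).
vt = 0.86 × 190 = 163.4 m and 2√(Dt) = 2√(0.33 × 190) = 15.84 m.
Argument (x−vt)/(2√(Dt)) = (180 − 163.4)/15.84 = 1.048; ½·erfc(1.048) = 0.06916.
C = 6.0 × 0.06916 = 0.415 mg/L.

0.415 mg/L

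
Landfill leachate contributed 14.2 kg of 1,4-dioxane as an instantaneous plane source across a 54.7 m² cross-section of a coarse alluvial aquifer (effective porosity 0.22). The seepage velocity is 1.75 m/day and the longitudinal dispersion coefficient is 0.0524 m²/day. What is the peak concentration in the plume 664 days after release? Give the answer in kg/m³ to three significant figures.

0.0564 kg/m³

The peak of an instantaneous 1D plume sits at x = vt; there the Gaussian factor is 1 and C_max = M/(n_e·A·√(4πDt)), where n_e·A is the pore area the mass is dissolved in.
√(4πDt) = √(4π × 0.0524 × 664) = 20.91 m, so C_max = 14.2/(0.22 × 54.7 × 20.91) = 0.0564 kg/m³.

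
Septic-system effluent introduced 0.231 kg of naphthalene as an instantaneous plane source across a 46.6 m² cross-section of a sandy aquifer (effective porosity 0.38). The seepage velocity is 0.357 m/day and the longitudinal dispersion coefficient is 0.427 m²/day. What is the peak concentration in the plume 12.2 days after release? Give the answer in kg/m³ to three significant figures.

The peak of an instantaneous 1D plume sits at x = vt; there the Gaussian factor is 1 and C_max = M/(n_e·A·√(4πDt)), where n_e·A is the pore area the mass is dissolved in.
√(4πDt) = √(4π × 0.427 × 12.2) = 8.091 m, so C_max = 0.231/(0.38 × 46.6 × 8.091) = 0.00161 kg/m³.

0.00161 kg/m³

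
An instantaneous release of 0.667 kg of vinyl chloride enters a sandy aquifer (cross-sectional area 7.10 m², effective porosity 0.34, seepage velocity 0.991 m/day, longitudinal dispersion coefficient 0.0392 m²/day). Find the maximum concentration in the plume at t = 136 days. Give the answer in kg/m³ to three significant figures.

The peak of an instantaneous 1D plume sits at x = vt; there the Gaussian factor is 1 and C_max = M/(n_e·A·√(4πDt)), where n_e·A is the pore area the mass is dissolved in.
√(4πDt) = √(4π × 0.0392 × 136) = 8.185 m, so C_max = 0.667/(0.34 × 7.10 × 8.185) = 0.0338 kg/m³.

0.0338 kg/m³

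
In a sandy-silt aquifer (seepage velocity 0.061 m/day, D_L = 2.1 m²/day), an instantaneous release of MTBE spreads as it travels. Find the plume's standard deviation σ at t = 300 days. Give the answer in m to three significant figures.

Dispersive spreading gives a Gaussian with σ² = 2Dt; advection only shifts the center.
σ = √(2 × 2.1 × 300) = 35.5 m.

35.5 m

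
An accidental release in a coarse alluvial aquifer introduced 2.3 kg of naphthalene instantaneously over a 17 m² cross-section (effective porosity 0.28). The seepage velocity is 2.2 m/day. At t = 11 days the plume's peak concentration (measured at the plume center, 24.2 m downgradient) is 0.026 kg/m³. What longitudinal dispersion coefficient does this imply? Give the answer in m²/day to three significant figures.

2.50 m²/day

At the plume center C_max = M/(n_e·A·√(4πDt)), so D = M²/(4πt·(n_e·A·C_max)²).
n_e·A·C_max = 0.28 × 17 × 0.026 = 0.1238 kg/m.
D = 2.3²/(4π × 11 × 0.1238²) = 2.50 m²/day.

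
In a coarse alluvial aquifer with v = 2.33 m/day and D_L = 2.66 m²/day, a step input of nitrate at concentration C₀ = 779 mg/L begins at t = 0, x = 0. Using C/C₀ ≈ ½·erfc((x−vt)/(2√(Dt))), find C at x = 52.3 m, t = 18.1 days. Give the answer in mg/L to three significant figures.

For a continuous step input, C/C₀ ≈ ½·erfc((x−vt)/(2√(Dt))).
vt = 2.33 × 18.1 = 42.173 m and 2√(Dt) = 2√(2.66 × 18.1) = 13.88 m.
Argument (x−vt)/(2√(Dt)) = (52.3 − 42.173)/13.88 = 0.7296; ½·erfc(0.7296) = 0.1511.
C = 779 × 0.1511 = 118 mg/L.

118 mg/L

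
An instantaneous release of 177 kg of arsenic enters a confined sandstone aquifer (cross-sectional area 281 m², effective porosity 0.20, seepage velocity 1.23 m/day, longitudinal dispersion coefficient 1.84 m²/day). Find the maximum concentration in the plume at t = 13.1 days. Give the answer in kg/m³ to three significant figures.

The peak of an instantaneous 1D plume sits at x = vt; there the Gaussian factor is 1 and C_max = M/(n_e·A·√(4πDt)), where n_e·A is the pore area the mass is dissolved in.
√(4πDt) = √(4π × 1.84 × 13.1) = 17.40 m, so C_max = 177/(0.20 × 281 × 17.40) = 0.181 kg/m³.

0.181 kg/m³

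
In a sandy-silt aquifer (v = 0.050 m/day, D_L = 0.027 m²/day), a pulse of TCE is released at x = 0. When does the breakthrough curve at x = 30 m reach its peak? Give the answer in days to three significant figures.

For the 1D instantaneous-source solution, setting ∂C/∂t = 0 at fixed x gives v²t² + 2Dt − x² = 0, so t = (√(D² + v²x²) − D)/v².
√(D² + v²x²) = √(0.027² + 0.050² × 30²) = 1.500; v² = 0.0025.
t = (1.500 − 0.027)/0.0025 = 589 days (vs. the pure-advection estimate x/v = 600 d).

589 days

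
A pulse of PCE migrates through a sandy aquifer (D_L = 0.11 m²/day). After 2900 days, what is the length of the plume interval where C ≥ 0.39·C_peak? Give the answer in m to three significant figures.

69.3 m

The plume is Gaussian with σ = √(2Dt) = √(2 × 0.11 × 2900) = 25.26 m.
C/C_peak = exp(−Δx²/(2σ²)) = 0.39 ⇒ Δx = σ·√(−2 ln 0.39) = 25.26 × 1.372 = 34.66 m.
Width = 2Δx = 69.3 m.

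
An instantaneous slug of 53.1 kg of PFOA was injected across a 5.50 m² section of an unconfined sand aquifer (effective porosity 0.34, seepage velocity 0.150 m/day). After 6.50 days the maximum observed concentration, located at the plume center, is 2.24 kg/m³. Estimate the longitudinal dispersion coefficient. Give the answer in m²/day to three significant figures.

1.97 m²/day

At the plume center C_max = M/(n_e·A·√(4πDt)), so D = M²/(4πt·(n_e·A·C_max)²).
n_e·A·C_max = 0.34 × 5.50 × 2.24 = 4.189 kg/m.
D = 53.1²/(4π × 6.50 × 4.189²) = 1.97 m²/day.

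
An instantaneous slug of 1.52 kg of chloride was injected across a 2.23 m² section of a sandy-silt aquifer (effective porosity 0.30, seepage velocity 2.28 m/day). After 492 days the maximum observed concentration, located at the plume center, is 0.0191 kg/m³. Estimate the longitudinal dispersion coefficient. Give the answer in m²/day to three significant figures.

At the plume center C_max = M/(n_e·A·√(4πDt)), so D = M²/(4πt·(n_e·A·C_max)²).
n_e·A·C_max = 0.30 × 2.23 × 0.0191 = 0.01278 kg/m.
D = 1.52²/(4π × 492 × 0.01278²) = 2.29 m²/day.

2.29 m²/day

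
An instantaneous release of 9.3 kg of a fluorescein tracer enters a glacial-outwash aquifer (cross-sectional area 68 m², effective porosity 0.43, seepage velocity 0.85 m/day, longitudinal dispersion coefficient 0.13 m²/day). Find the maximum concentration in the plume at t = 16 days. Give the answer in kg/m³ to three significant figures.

0.0622 kg/m³

The peak of an instantaneous 1D plume sits at x = vt; there the Gaussian factor is 1 and C_max = M/(n_e·A·√(4πDt)), where n_e·A is the pore area the mass is dissolved in.
√(4πDt) = √(4π × 0.13 × 16) = 5.113 m, so C_max = 9.3/(0.43 × 68 × 5.113) = 0.0622 kg/m³.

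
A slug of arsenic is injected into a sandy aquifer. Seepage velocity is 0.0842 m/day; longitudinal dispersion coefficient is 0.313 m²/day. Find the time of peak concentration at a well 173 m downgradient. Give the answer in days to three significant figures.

2010 days

For the 1D instantaneous-source solution, setting ∂C/∂t = 0 at fixed x gives v²t² + 2Dt − x² = 0, so t = (√(D² + v²x²) − D)/v².
√(D² + v²x²) = √(0.313² + 0.0842² × 173²) = 14.57; v² = 0.00708964.
t = (14.57 − 0.313)/0.00708964 = 2010 days (vs. the pure-advection estimate x/v = 2050 d).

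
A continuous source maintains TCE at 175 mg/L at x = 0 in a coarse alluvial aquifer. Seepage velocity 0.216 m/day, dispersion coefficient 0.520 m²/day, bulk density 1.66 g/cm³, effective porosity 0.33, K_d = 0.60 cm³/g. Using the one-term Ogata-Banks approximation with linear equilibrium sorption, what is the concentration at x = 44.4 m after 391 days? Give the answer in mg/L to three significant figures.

Retardation factor R = 1 + ρ_b·K_d/n = 1 + 1.66 × 0.60/0.33 = 4.018.
Sorption retards both mechanisms: v_R = v/R = 0.05376 m/day, D_R = D/R = 0.1294 m²/day.
v_R·t = 0.05376 × 391 = 21.02016 m; 2√(D_R t) = 14.23 m; argument = (44.4 − 21.02016)/14.23 = 1.643.
C = C₀ × ½·erfc(1.643) = 175 × 0.01007 = 1.76 mg/L.

1.76 mg/L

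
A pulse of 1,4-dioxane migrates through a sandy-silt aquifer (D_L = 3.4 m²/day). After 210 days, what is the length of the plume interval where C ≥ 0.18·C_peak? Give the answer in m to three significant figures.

The plume is Gaussian with σ = √(2Dt) = √(2 × 3.4 × 210) = 37.79 m.
C/C_peak = exp(−Δx²/(2σ²)) = 0.18 ⇒ Δx = σ·√(−2 ln 0.18) = 37.79 × 1.852 = 69.99 m.
Width = 2Δx = 140 m.

140 m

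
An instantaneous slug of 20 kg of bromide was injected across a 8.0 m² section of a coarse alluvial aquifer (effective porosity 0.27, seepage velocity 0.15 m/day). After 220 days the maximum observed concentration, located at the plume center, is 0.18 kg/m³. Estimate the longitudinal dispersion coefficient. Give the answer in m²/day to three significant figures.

At the plume center C_max = M/(n_e·A·√(4πDt)), so D = M²/(4πt·(n_e·A·C_max)²).
n_e·A·C_max = 0.27 × 8.0 × 0.18 = 0.3888 kg/m.
D = 20²/(4π × 220 × 0.3888²) = 0.957 m²/day.

0.957 m²/day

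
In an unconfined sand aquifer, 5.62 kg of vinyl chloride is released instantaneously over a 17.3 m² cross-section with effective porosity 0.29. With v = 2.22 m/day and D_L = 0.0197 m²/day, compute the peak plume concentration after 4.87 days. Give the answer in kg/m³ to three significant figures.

The peak of an instantaneous 1D plume sits at x = vt; there the Gaussian factor is 1 and C_max = M/(n_e·A·√(4πDt)), where n_e·A is the pore area the mass is dissolved in.
√(4πDt) = √(4π × 0.0197 × 4.87) = 1.098 m, so C_max = 5.62/(0.29 × 17.3 × 1.098) = 1.02 kg/m³.

1.02 kg/m³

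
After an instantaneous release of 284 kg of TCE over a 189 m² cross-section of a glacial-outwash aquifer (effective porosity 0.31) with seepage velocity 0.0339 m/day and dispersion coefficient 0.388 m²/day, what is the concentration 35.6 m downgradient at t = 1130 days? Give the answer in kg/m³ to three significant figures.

0.0650 kg/m³

For an instantaneous plane source, C(x,t) = M/(n_e·A·√(4πDt)) · exp(−(x−vt)²/(4Dt)), with n_e·A the pore (flow) area.
Plume center vt = 0.0339 × 1130 = 38.307 m, so the well at 35.6 m is 2.707 m upgradient of the peak.
√(4πDt) = 74.23 m, giving peak height M/(n_e·A·√(4πDt)) = 284/(0.31 × 189 × 74.23) = 0.06530 kg/m³.
(x−vt)²/(4Dt) = (-2.707)²/(4 × 0.388 × 1130) = 0.004178; exp(−0.004178) = 0.9958.
C = 0.06530 × 0.9958 = 0.0650 kg/m³.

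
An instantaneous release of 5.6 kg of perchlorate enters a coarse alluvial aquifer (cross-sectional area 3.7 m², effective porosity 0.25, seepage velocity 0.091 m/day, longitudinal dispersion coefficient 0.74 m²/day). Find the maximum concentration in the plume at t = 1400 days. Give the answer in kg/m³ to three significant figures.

The peak of an instantaneous 1D plume sits at x = vt; there the Gaussian factor is 1 and C_max = M/(n_e·A·√(4πDt)), where n_e·A is the pore area the mass is dissolved in.
√(4πDt) = √(4π × 0.74 × 1400) = 114.1 m, so C_max = 5.6/(0.25 × 3.7 × 114.1) = 0.0531 kg/m³.

0.0531 kg/m³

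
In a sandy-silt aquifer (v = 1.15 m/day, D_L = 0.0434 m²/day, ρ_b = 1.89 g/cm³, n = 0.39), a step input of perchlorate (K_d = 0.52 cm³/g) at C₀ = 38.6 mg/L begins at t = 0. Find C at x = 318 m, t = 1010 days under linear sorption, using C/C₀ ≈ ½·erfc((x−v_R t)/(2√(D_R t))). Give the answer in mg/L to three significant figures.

38.3 mg/L

Retardation factor R = 1 + ρ_b·K_d/n = 1 + 1.89 × 0.52/0.39 = 3.520.
Sorption retards both mechanisms: v_R = v/R = 0.3267 m/day, D_R = D/R = 0.01233 m²/day.
v_R·t = 0.3267 × 1010 = 329.967 m; 2√(D_R t) = 7.058 m; argument = (318 − 329.967)/7.058 = -1.696.
C = C₀ × ½·erfc(-1.696) = 38.6 × 0.9918 = 38.3 mg/L.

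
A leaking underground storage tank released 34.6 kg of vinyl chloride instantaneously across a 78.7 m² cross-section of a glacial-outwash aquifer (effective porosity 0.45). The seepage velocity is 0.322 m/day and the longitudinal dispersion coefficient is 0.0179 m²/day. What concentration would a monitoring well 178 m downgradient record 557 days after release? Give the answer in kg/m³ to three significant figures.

0.0834 kg/m³

For an instantaneous plane source, C(x,t) = M/(n_e·A·√(4πDt)) · exp(−(x−vt)²/(4Dt)), with n_e·A the pore (flow) area.
Plume center vt = 0.322 × 557 = 179.354 m, so the well at 178 m is 1.354 m upgradient of the peak.
√(4πDt) = 11.19 m, giving peak height M/(n_e·A·√(4πDt)) = 34.6/(0.45 × 78.7 × 11.19) = 0.08731 kg/m³.
(x−vt)²/(4Dt) = (-1.354)²/(4 × 0.0179 × 557) = 0.04597; exp(−0.04597) = 0.9551.
C = 0.08731 × 0.9551 = 0.0834 kg/m³.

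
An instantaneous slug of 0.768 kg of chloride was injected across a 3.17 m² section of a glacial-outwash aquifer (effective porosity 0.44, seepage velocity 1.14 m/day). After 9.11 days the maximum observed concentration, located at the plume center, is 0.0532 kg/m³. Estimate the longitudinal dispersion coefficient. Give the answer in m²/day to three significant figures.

At the plume center C_max = M/(n_e·A·√(4πDt)), so D = M²/(4πt·(n_e·A·C_max)²).
n_e·A·C_max = 0.44 × 3.17 × 0.0532 = 0.07420 kg/m.
D = 0.768²/(4π × 9.11 × 0.07420²) = 0.936 m²/day.

0.936 m²/day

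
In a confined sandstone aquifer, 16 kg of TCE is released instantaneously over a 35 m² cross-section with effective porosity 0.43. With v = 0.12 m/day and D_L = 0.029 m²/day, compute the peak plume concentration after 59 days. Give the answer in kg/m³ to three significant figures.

0.229 kg/m³

The peak of an instantaneous 1D plume sits at x = vt; there the Gaussian factor is 1 and C_max = M/(n_e·A·√(4πDt)), where n_e·A is the pore area the mass is dissolved in.
√(4πDt) = √(4π × 0.029 × 59) = 4.637 m, so C_max = 16/(0.43 × 35 × 4.637) = 0.229 kg/m³.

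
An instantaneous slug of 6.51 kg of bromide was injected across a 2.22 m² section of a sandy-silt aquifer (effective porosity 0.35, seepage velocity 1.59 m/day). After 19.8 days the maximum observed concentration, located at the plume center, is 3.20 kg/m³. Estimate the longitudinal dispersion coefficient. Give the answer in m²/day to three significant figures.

0.0276 m²/day

At the plume center C_max = M/(n_e·A·√(4πDt)), so D = M²/(4πt·(n_e·A·C_max)²).
n_e·A·C_max = 0.35 × 2.22 × 3.20 = 2.486 kg/m.
D = 6.51²/(4π × 19.8 × 2.486²) = 0.0276 m²/day.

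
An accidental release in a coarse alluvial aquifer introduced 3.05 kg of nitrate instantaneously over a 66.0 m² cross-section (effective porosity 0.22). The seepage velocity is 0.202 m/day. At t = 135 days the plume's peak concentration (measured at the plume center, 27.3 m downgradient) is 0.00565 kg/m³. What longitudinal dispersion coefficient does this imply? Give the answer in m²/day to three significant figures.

0.815 m²/day

At the plume center C_max = M/(n_e·A·√(4πDt)), so D = M²/(4πt·(n_e·A·C_max)²).
n_e·A·C_max = 0.22 × 66.0 × 0.00565 = 0.08204 kg/m.
D = 3.05²/(4π × 135 × 0.08204²) = 0.815 m²/day.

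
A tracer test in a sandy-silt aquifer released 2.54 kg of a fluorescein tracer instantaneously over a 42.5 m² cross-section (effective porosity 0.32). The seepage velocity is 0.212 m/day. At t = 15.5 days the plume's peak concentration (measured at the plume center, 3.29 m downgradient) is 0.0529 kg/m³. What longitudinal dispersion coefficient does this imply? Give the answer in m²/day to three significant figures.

At the plume center C_max = M/(n_e·A·√(4πDt)), so D = M²/(4πt·(n_e·A·C_max)²).
n_e·A·C_max = 0.32 × 42.5 × 0.0529 = 0.7194 kg/m.
D = 2.54²/(4π × 15.5 × 0.7194²) = 0.0640 m²/day.

0.0640 m²/day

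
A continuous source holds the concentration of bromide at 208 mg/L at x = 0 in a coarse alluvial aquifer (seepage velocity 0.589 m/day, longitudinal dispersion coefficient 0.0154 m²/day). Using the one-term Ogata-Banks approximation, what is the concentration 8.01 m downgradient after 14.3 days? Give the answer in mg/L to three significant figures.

For a continuous step input, C/C₀ ≈ ½·erfc((x−vt)/(2√(Dt))).
vt = 0.589 × 14.3 = 8.4227 m and 2√(Dt) = 2√(0.0154 × 14.3) = 0.9386 m.
Argument (x−vt)/(2√(Dt)) = (8.01 − 8.4227)/0.9386 = -0.4397; ½·erfc(-0.4397) = 0.7330.
C = 208 × 0.7330 = 152 mg/L.

152 mg/L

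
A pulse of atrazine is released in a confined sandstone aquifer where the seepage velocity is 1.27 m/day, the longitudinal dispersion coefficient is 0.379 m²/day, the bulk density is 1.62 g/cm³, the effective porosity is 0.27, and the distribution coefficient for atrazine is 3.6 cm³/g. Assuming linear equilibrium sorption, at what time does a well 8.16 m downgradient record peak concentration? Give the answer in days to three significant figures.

Retardation factor R = 1 + ρ_b·K_d/n = 1 + 1.62 × 3.6/0.27 = 22.60.
Sorption retards both mechanisms: v_R = v/R = 0.05619 m/day, D_R = D/R = 0.01677 m²/day.
Peak time from v_R²t² + 2D_R t − x² = 0: t = (√(D_R² + v_R²x²) − D_R)/v_R².
√(D_R² + v_R²x²) = √(0.01677² + 0.05619² × 8.16²) = 0.4588; v_R² = 0.003157.
t = (0.4588 − 0.01677)/0.003157 = 140 days.

140 days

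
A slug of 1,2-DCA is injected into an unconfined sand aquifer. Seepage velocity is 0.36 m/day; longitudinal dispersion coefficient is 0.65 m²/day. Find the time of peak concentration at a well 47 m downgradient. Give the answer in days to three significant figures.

126 days

For the 1D instantaneous-source solution, setting ∂C/∂t = 0 at fixed x gives v²t² + 2Dt − x² = 0, so t = (√(D² + v²x²) − D)/v².
√(D² + v²x²) = √(0.65² + 0.36² × 47²) = 16.93; v² = 0.1296.
t = (16.93 − 0.65)/0.1296 = 126 days (vs. the pure-advection estimate x/v = 131 d).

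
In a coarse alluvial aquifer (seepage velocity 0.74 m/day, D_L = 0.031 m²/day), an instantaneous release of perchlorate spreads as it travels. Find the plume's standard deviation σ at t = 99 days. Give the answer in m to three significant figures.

2.48 m

Dispersive spreading gives a Gaussian with σ² = 2Dt; advection only shifts the center.
σ = √(2 × 0.031 × 99) = 2.48 m.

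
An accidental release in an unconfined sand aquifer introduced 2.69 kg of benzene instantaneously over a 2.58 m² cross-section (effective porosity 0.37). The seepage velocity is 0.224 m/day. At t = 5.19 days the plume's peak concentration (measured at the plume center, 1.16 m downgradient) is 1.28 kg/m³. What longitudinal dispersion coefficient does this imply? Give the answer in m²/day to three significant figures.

0.0743 m²/day

At the plume center C_max = M/(n_e·A·√(4πDt)), so D = M²/(4πt·(n_e·A·C_max)²).
n_e·A·C_max = 0.37 × 2.58 × 1.28 = 1.222 kg/m.
D = 2.69²/(4π × 5.19 × 1.222²) = 0.0743 m²/day.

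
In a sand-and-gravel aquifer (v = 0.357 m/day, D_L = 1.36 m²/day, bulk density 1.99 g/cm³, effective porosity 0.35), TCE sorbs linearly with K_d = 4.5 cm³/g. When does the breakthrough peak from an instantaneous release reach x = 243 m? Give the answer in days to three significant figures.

Retardation factor R = 1 + ρ_b·K_d/n = 1 + 1.99 × 4.5/0.35 = 26.59.
Sorption retards both mechanisms: v_R = v/R = 0.01343 m/day, D_R = D/R = 0.05115 m²/day.
Peak time from v_R²t² + 2D_R t − x² = 0: t = (√(D_R² + v_R²x²) − D_R)/v_R².
√(D_R² + v_R²x²) = √(0.05115² + 0.01343² × 243²) = 3.264; v_R² = 0.0001804.
t = (3.264 − 0.05115)/0.0001804 = 17800 days.

17800 days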